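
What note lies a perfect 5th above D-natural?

A fifth above D lands on the letter A.
A perfect fifth spans 7 semitones, so D moves to pitch class 9. On the letter A that is A.

A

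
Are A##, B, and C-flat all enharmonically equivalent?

A## = pitch class 11 and B = pitch class 11 and Cb = pitch class 11 — the same pitch class, so they are enharmonic equivalents.

Yes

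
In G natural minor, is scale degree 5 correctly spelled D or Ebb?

D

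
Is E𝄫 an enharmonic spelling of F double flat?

No

Two spellings are enharmonically equivalent only if they share a pitch class.
Here Ebb → 2, Fbb → 3; 2 ≠ 3, so they are not.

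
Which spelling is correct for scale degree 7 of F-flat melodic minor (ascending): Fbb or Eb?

Eb

Each scale degree takes a distinct letter name. Degree 7 of a scale on F must use the letter E.
Eb and Fbb are enharmonically the same pitch, but only Eb uses the letter E, so it is the correct spelling here.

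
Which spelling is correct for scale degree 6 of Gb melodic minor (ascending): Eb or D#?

Each scale degree takes a distinct letter name. Degree 6 of a scale on G must use the letter E.
Eb and D# are enharmonically the same pitch, but only Eb uses the letter E, so it is the correct spelling here.

Eb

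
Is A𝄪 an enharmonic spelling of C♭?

A## is pitch class 11; Cb is pitch class 11.
All spellings map to pitch class 11, so they are enharmonically equivalent.

Yes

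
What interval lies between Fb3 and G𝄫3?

minor second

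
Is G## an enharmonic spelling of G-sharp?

No

Two spellings are enharmonically equivalent only if they share a pitch class.
Here G## → 9, G# → 8; 8 ≠ 9, so they are not.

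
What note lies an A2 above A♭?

B

A second above A lands on the letter B.
An augmented second spans 3 semitones, so Ab moves to pitch class 11. On the letter B that is B.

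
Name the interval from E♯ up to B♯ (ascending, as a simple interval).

Counting letters E–F–G–A–B gives a fifth.
E#→B# = 7 semitones, exactly the perfect fifth.

perfect fifth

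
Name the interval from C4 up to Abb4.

The letter names run C→A, a span of 5 letter steps, so the interval is some kind of sixth.
C to Abb is 7 semitones. A major sixth is 9, so 7 makes it diminished.

diminished sixth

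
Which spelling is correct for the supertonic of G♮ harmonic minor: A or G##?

A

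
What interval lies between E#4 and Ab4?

The letter names run E→A, a span of 3 letter steps, so the interval is some kind of fourth.
E# to Ab is 3 semitones. A perfect fourth is 5, so 3 makes it doubly diminished.

doubly diminished fourth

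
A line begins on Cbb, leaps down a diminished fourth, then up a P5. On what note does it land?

A diminished fourth down from Cbb is Gb (letter G, 4 semitones down).
A perfect fifth up from Gb is Db (letter D, 7 semitones up).

Db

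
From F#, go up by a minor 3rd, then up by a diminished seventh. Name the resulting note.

Gb

A minor third up from F# is A (letter A, 3 semitones up).
A diminished seventh up from A is Gb (letter G, 9 semitones up).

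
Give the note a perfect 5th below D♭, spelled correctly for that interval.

Gb

D down a perfect fifth is G, so the target letter is G.
From Db, a perfect fifth is 7 semitones down: Gb.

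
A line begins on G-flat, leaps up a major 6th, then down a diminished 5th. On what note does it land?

A major sixth up from Gb is Eb (letter E, 9 semitones up).
A diminished fifth down from Eb is A (letter A, 6 semitones down).

A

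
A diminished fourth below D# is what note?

A##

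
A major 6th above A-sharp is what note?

F##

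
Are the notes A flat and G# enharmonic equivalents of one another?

Yes

Ab = pitch class 8 and G# = pitch class 8 — the same pitch class, so they are enharmonic equivalents.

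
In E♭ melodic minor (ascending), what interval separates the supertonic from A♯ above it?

The supertonic of Eb melodic minor (ascending) is F.
F up to A#: letters F→A make it a third; 5 semitones makes it augmented.

augmented third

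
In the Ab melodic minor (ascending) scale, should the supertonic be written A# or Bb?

Each scale degree takes a distinct letter name. Degree 2 of a scale on A must use the letter B.
Bb and A# are enharmonically the same pitch, but only Bb uses the letter B, so it is the correct spelling here.

Bb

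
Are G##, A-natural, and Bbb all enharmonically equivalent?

G## is pitch class 9; A is pitch class 9; Bbb is pitch class 9.
All spellings map to pitch class 9, so they are enharmonically equivalent.

Yes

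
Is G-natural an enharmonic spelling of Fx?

Yes

G = pitch class 7 and F## = pitch class 7 — the same pitch class, so they are enharmonic equivalents.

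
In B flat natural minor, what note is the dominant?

The Bb natural minor scale runs Bb C Db Eb F Gb Ab.
Degree 5 is F.

F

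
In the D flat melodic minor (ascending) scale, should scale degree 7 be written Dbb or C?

Each scale degree takes a distinct letter name. Degree 7 of a scale on D must use the letter C.
C and Dbb are enharmonically the same pitch, but only C uses the letter C, so it is the correct spelling here.

C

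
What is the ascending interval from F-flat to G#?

doubly augmented second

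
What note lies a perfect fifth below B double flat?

Ebb

B down a perfect fifth is E, so the target letter is E.
From Bbb, a perfect fifth is 7 semitones down: Ebb.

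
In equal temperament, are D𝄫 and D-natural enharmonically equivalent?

Dbb is pitch class 0; D is pitch class 2.
The pitch classes differ (0 vs. 2), so they are not enharmonic equivalents.

No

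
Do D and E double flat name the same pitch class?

D = pitch class 2 and Ebb = pitch class 2 — the same pitch class, so they are enharmonic equivalents.

Yes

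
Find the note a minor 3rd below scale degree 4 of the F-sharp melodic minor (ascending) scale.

G#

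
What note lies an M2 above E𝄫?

Fb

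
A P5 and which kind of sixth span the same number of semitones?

A perfect fifth spans 7 semitones.
A sixth spanning 7 semitones is diminished (the major sixth is 9).

diminished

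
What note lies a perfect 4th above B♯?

E#

A fourth above B lands on the letter E.
A perfect fourth spans 5 semitones, so B# moves to pitch class 5. On the letter E that is E#.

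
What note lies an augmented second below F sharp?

A second below F lands on the letter E.
An augmented second spans 3 semitones, so F# moves to pitch class 3. On the letter E that is Eb.

Eb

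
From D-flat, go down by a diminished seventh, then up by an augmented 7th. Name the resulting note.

A diminished seventh down from Db is E (letter E, 9 semitones down).
An augmented seventh up from E is D## (letter D, 12 semitones up).

D##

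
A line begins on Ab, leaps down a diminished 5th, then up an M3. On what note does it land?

A diminished fifth down from Ab is D (letter D, 6 semitones down).
A major third up from D is F# (letter F, 4 semitones up).

F#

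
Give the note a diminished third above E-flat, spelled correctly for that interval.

A third above E lands on the letter G.
A diminished third spans 2 semitones, so Eb moves to pitch class 5. On the letter G that is Gbb.

Gbb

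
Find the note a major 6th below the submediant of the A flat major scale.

The submediant of Ab major is F.
A major sixth (9 semitones) below F lands on the letter A, giving Ab.

Ab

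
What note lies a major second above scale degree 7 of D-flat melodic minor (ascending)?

D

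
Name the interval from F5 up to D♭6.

minor sixth

Counting letters F–G–A–B–C–D gives a sixth.
F→Db = 8 semitones, 1 narrower than the major sixth (9), so minor.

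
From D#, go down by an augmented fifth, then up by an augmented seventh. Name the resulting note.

F##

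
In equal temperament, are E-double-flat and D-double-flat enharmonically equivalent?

No

Two spellings are enharmonically equivalent only if they share a pitch class.
Here Ebb → 2, Dbb → 0; 0 ≠ 2, so they are not.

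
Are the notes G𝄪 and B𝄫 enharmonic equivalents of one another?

Yes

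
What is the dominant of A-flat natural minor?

Degree 5 takes the letter 4 steps above A, which is E.
In natural minor, degree 5 sits 7 semitones above the tonic. Ab + 7 semitones is pitch class 3, spelled on E as Eb.

Eb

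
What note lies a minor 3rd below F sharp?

F down a major third is Db, so the target letter is D.
From F#, a minor third is 3 semitones down: D#.

D#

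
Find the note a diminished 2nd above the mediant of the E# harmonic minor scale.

The mediant of E# harmonic minor is G#.
A diminished second (0 semitones) above G# lands on the letter A, giving Ab.

Ab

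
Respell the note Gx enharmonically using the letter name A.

A

Plain A sits at the same pitch as G##, so on the letter A the same pitch needs a natural: A.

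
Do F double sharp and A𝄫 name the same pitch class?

F## = pitch class 7 and Abb = pitch class 7 — the same pitch class, so they are enharmonic equivalents.

Yes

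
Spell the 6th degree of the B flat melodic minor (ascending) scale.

Degree 6 takes the letter 5 steps above B, which is G.
In melodic minor (ascending), degree 6 sits 9 semitones above the tonic. Bb + 9 semitones is pitch class 7, spelled on G as G.

G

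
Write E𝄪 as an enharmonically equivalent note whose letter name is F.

E## is pitch class 6. The letter F alone is pitch class 5.
To reach pitch class 6 from F requires an offset of +1 semitone, i.e. sharp: F#.

F#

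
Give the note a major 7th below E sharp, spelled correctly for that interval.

F#

E down a major seventh is F, so the target letter is F.
From E#, a major seventh is 11 semitones down: F#.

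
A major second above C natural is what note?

D

C up a major second is D, so the target letter is D.
From C, a major second is 2 semitones up: D.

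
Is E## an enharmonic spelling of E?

No

E## is pitch class 6; E is pitch class 4.
The pitch classes differ (6 vs. 4), so they are not enharmonic equivalents.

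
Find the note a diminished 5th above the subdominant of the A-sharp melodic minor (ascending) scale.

The subdominant of A# melodic minor (ascending) is D#.
A diminished fifth (6 semitones) above D# lands on the letter A, giving A.

A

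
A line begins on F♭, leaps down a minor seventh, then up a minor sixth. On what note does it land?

Ebb

A minor seventh down from Fb is Gb (letter G, 10 semitones down).
A minor sixth up from Gb is Ebb (letter E, 8 semitones up).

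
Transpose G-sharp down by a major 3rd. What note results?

G down a major third is Eb, so the target letter is E.
From G#, a major third is 4 semitones down: E.

E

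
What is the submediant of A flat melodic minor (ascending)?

F

The Ab melodic minor (ascending) scale runs Ab Bb Cb Db Eb F G.
Degree 6 is F.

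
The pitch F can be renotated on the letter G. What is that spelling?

Plain G sits 2 semitones above F, so on the letter G the same pitch needs a double flat: Gbb.

Gbb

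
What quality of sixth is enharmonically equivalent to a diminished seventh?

major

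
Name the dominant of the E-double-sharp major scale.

Degree 5 takes the letter 4 steps above E, which is B.
In major, degree 5 sits 7 semitones above the tonic. E## + 7 semitones is pitch class 1, spelled on B as B##.

B##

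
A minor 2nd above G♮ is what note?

Ab

G up a major second is A, so the target letter is A.
From G, a minor second is 1 semitone up: Ab.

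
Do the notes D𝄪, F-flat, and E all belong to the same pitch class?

D## is pitch class 4; Fb is pitch class 4; E is pitch class 4.
All spellings map to pitch class 4, so they are enharmonically equivalent.

Yes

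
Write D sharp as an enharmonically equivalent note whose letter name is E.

Eb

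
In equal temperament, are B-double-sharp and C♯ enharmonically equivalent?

Yes

B## is pitch class 1; C# is pitch class 1.
All spellings map to pitch class 1, so they are enharmonically equivalent.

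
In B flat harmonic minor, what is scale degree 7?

A

The Bb harmonic minor scale runs Bb C Db Eb F Gb A.
Degree 7 is A.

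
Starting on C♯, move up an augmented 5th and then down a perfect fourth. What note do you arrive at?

An augmented fifth up from C# is G## (letter G, 8 semitones up).
A perfect fourth down from G## is D## (letter D, 5 semitones down).

D##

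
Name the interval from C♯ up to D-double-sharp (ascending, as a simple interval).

augmented second

The letter names run C→D, a span of 1 letter step, so the interval is some kind of second.
C# to D## is 3 semitones. A major second is 2, so 3 makes it augmented.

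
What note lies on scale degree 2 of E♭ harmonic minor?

The Eb harmonic minor scale runs Eb F Gb Ab Bb Cb D.
Degree 2 is F.

F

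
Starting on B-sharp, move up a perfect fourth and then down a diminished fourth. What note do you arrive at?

B##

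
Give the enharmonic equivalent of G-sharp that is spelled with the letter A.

Ab

Plain A sits 1 semitone above G#, so on the letter A the same pitch needs a flat: Ab.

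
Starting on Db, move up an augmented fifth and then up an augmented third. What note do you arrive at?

An augmented fifth up from Db is A (letter A, 8 semitones up).
An augmented third up from A is C## (letter C, 5 semitones up).

C##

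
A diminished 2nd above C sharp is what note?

A second above C lands on the letter D.
A diminished second spans 0 semitones, so C# moves to pitch class 1. On the letter D that is Db.

Db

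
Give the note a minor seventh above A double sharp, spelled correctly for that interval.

A up a major seventh is G#, so the target letter is G.
From A##, a minor seventh is 10 semitones up: G##.

G##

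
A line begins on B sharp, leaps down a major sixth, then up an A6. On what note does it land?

A major sixth down from B# is D# (letter D, 9 semitones down).
An augmented sixth up from D# is B## (letter B, 10 semitones up).

B##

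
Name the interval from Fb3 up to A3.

augmented third

Counting letters F–G–A gives a third.
Fb→A = 5 semitones, 1 wider than the major third (4), so augmented.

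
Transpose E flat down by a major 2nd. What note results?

Db

E down a major second is D, so the target letter is D.
From Eb, a major second is 2 semitones down: Db.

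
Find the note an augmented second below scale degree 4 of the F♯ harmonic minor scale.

Ab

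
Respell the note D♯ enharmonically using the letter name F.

Fbb

D# is pitch class 3. The letter F alone is pitch class 5.
To reach pitch class 3 from F requires an offset of -2 semitones, i.e. double flat: Fbb.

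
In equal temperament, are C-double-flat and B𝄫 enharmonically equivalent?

Two spellings are enharmonically equivalent only if they share a pitch class.
Here Cbb → 10, Bbb → 9; 9 ≠ 10, so they are not.

No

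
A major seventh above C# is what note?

A seventh above C lands on the letter B.
A major seventh spans 11 semitones, so C# moves to pitch class 0. On the letter B that is B#.

B#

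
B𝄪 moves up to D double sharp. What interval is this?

minor third

The letter names run B→D, a span of 2 letter steps, so the interval is some kind of third.
B## to D## is 3 semitones. A major third is 4, so 3 makes it minor.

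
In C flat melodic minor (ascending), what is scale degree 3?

The Cb melodic minor (ascending) scale runs Cb Db Ebb Fb Gb Ab Bb.
Degree 3 is Ebb.

Ebb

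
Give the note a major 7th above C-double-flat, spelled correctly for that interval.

A seventh above C lands on the letter B.
A major seventh spans 11 semitones, so Cbb moves to pitch class 9. On the letter B that is Bbb.

Bbb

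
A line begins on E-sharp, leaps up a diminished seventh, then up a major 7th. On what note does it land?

A diminished seventh up from E# is D (letter D, 9 semitones up).
A major seventh up from D is C# (letter C, 11 semitones up).

C#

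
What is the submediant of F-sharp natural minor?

The F# natural minor scale runs F# G# A B C# D E.
Degree 6 is D.

D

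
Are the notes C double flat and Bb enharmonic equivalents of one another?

Cbb = pitch class 10 and Bb = pitch class 10 — the same pitch class, so they are enharmonic equivalents.

Yes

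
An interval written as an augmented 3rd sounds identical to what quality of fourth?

An augmented third spans 5 semitones.
A fourth spanning 5 semitones is perfect (the perfect fourth is 5).

perfect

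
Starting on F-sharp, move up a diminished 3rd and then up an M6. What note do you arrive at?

A diminished third up from F# is Ab (letter A, 2 semitones up).
A major sixth up from Ab is F (letter F, 9 semitones up).

F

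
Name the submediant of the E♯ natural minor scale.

The E# natural minor scale runs E# F## G# A# B# C# D#.
Degree 6 is C#.

C#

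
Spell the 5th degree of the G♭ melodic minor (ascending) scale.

Db

The Gb melodic minor (ascending) scale runs Gb Ab Bbb Cb Db Eb F.
Degree 5 is Db.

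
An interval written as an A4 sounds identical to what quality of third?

doubly augmented

An augmented fourth spans 6 semitones.
A third spanning 6 semitones is doubly augmented (the major third is 4).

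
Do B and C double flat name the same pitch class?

B is pitch class 11; Cbb is pitch class 10.
The pitch classes differ (11 vs. 10), so they are not enharmonic equivalents.

No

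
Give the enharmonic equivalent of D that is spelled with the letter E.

Ebb

D is pitch class 2. The letter E alone is pitch class 4.
To reach pitch class 2 from E requires an offset of -2 semitones, i.e. double flat: Ebb.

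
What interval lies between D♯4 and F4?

The letter names run D→F, a span of 2 letter steps, so the interval is some kind of third.
D# to F is 2 semitones. A major third is 4, so 2 makes it diminished.

diminished third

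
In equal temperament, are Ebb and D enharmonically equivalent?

Ebb = pitch class 2 and D = pitch class 2 — the same pitch class, so they are enharmonic equivalents.

Yes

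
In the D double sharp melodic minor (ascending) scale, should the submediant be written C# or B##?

B##

Each scale degree takes a distinct letter name. Degree 6 of a scale on D must use the letter B.
B## and C# are enharmonically the same pitch, but only B## uses the letter B, so it is the correct spelling here.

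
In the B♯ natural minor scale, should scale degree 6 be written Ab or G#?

G#

Each scale degree takes a distinct letter name. Degree 6 of a scale on B must use the letter G.
G# and Ab are enharmonically the same pitch, but only G# uses the letter G, so it is the correct spelling here.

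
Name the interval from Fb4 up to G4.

augmented second

Counting letters F–G gives a second.
Fb→G = 3 semitones, 1 wider than the major second (2), so augmented.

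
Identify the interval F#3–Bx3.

doubly augmented fourth

The letter names run F→B, a span of 3 letter steps, so the interval is some kind of fourth.
F# to B## is 7 semitones. A perfect fourth is 5, so 7 makes it doubly augmented.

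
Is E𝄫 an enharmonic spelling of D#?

No

Two spellings are enharmonically equivalent only if they share a pitch class.
Here Ebb → 2, D# → 3; 2 ≠ 3, so they are not.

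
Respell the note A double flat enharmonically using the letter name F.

F##

Abb is pitch class 7. The letter F alone is pitch class 5.
To reach pitch class 7 from F requires an offset of +2 semitones, i.e. double sharp: F##.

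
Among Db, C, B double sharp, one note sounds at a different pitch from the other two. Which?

In 12-tone equal temperament, enharmonic equivalents share a pitch class. Db is pitch class 1; C is pitch class 0; B## is pitch class 1.
Db and B## share pitch class 1, while C is pitch class 0.

C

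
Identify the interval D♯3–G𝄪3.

Counting letters D–E–F–G gives a fourth.
D#→G## = 6 semitones, 1 wider than the perfect fourth (5), so augmented.

augmented fourth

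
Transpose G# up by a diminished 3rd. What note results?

A third above G lands on the letter B.
A diminished third spans 2 semitones, so G# moves to pitch class 10. On the letter B that is Bb.

Bb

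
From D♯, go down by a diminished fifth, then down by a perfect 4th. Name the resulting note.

D##

A diminished fifth down from D# is G## (letter G, 6 semitones down).
A perfect fourth down from G## is D## (letter D, 5 semitones down).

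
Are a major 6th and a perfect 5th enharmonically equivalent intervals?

A major sixth spans 9 semitones; a perfect fifth spans 7.
The spans differ, so they are not enharmonic equivalents.

No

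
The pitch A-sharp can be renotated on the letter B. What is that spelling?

A# is pitch class 10. The letter B alone is pitch class 11.
To reach pitch class 10 from B requires an offset of -1 semitone, i.e. flat: Bb.

Bb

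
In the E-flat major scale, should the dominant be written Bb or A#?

Bb

Each scale degree takes a distinct letter name. Degree 5 of a scale on E must use the letter B.
Bb and A# are enharmonically the same pitch, but only Bb uses the letter B, so it is the correct spelling here.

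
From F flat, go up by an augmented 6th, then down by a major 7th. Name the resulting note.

Eb

An augmented sixth up from Fb is D (letter D, 10 semitones up).
A major seventh down from D is Eb (letter E, 11 semitones down).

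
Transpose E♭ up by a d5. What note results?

Bbb

A fifth above E lands on the letter B.
A diminished fifth spans 6 semitones, so Eb moves to pitch class 9. On the letter B that is Bbb.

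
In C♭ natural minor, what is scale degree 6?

The Cb natural minor scale runs Cb Db Ebb Fb Gb Abb Bbb.
Degree 6 is Abb.

Abb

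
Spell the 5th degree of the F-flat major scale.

The Fb major scale runs Fb Gb Ab Bbb Cb Db Eb.
Degree 5 is Cb.

Cb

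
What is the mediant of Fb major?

Ab

Degree 3 takes the letter 2 steps above F, which is A.
In major, degree 3 sits 4 semitones above the tonic. Fb + 4 semitones is pitch class 8, spelled on A as Ab.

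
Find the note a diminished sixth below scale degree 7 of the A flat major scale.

B#

Scale degree 7 of Ab major is G.
A diminished sixth (7 semitones) below G lands on the letter B, giving B#.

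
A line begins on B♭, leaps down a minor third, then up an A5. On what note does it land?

A minor third down from Bb is G (letter G, 3 semitones down).
An augmented fifth up from G is D# (letter D, 8 semitones up).

D#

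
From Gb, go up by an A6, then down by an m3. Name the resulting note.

An augmented sixth up from Gb is E (letter E, 10 semitones up).
A minor third down from E is C# (letter C, 3 semitones down).

C#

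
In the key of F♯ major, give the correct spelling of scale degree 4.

B

Degree 4 takes the letter 3 steps above F, which is B.
In major, degree 4 sits 5 semitones above the tonic. F# + 5 semitones is pitch class 11, spelled on B as B.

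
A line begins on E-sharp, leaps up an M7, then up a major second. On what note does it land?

A major seventh up from E# is D## (letter D, 11 semitones up).
A major second up from D## is E## (letter E, 2 semitones up).

E##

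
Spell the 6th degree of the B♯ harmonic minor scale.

G#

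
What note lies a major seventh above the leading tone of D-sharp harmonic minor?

B##

The leading tone of D# harmonic minor is C##.
A major seventh (11 semitones) above C## lands on the letter B, giving B##.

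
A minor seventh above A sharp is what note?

A up a major seventh is G#, so the target letter is G.
From A#, a minor seventh is 10 semitones up: G#.

G#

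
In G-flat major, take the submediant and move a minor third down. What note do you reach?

The submediant of Gb major is Eb.
A minor third (3 semitones) below Eb lands on the letter C, giving C.

C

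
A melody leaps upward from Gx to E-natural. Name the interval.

diminished sixth

Counting letters G–A–B–C–D–E gives a sixth.
G##→E = 7 semitones, 2 narrower than the major sixth (9), so diminished.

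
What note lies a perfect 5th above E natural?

B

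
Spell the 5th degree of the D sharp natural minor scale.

A#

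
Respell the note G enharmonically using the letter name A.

Plain A sits 2 semitones above G, so on the letter A the same pitch needs a double flat: Abb.

Abb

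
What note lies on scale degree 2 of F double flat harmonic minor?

Gbb

Degree 2 takes the letter 1 step above F, which is G.
In harmonic minor, degree 2 sits 2 semitones above the tonic. Fbb + 2 semitones is pitch class 5, spelled on G as Gbb.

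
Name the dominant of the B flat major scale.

The Bb major scale runs Bb C D Eb F G A.
Degree 5 is F.

F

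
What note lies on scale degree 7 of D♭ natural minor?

Cb

Degree 7 takes the letter 6 steps above D, which is C.
In natural minor, degree 7 sits 10 semitones above the tonic. Db + 10 semitones is pitch class 11, spelled on C as Cb.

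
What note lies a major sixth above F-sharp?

D#

F up a major sixth is D, so the target letter is D.
From F#, a major sixth is 9 semitones up: D#.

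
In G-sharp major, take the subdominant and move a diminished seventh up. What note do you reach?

The subdominant of G# major is C#.
A diminished seventh (9 semitones) above C# lands on the letter B, giving Bb.

Bb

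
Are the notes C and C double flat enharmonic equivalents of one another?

No

Two spellings are enharmonically equivalent only if they share a pitch class.
Here C → 0, Cbb → 10; 0 ≠ 10, so they are not.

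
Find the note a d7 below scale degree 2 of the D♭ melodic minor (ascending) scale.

F#

Scale degree 2 of Db melodic minor (ascending) is Eb.
A diminished seventh (9 semitones) below Eb lands on the letter F, giving F#.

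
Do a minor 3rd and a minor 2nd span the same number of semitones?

A minor third spans 3 semitones; a minor second spans 1.
The spans differ, so they are not enharmonic equivalents.

No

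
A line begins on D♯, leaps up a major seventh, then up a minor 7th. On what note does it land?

A major seventh up from D# is C## (letter C, 11 semitones up).
A minor seventh up from C## is B# (letter B, 10 semitones up).

B#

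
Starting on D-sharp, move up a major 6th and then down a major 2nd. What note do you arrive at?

A major sixth up from D# is B# (letter B, 9 semitones up).
A major second down from B# is A# (letter A, 2 semitones down).

A#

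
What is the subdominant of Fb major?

Bbb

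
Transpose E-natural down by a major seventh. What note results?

F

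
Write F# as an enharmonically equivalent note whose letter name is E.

E##

Plain E sits 2 semitones below F#, so on the letter E the same pitch needs a double sharp: E##.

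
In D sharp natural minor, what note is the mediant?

F#

Degree 3 takes the letter 2 steps above D, which is F.
In natural minor, degree 3 sits 3 semitones above the tonic. D# + 3 semitones is pitch class 6, spelled on F as F#.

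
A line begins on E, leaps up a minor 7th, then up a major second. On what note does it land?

E

A minor seventh up from E is D (letter D, 10 semitones up).
A major second up from D is E (letter E, 2 semitones up).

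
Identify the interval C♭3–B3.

augmented seventh

Counting letters C–D–E–F–G–A–B gives a seventh.
Cb→B = 12 semitones, 1 wider than the major seventh (11), so augmented.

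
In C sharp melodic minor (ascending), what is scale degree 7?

The C# melodic minor (ascending) scale runs C# D# E F# G# A# B#.
Degree 7 is B#.

B#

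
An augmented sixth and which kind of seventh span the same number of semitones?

An augmented sixth spans 10 semitones.
A seventh spanning 10 semitones is minor (the major seventh is 11).

minor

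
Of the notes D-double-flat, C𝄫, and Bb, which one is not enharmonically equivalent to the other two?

Dbb

In 12-tone equal temperament, enharmonic equivalents share a pitch class. Dbb is pitch class 0; Cbb is pitch class 10; Bb is pitch class 10.
Cbb and Bb share pitch class 10, while Dbb is pitch class 0.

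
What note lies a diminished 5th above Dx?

D up a perfect fifth is A, so the target letter is A.
From D##, a diminished fifth is 6 semitones up: A#.

A#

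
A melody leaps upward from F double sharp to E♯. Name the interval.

The letter names run F→E, a span of 6 letter steps, so the interval is some kind of seventh.
F## to E# is 10 semitones. A major seventh is 11, so 10 makes it minor.

minor seventh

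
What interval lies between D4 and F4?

The letter names run D→F, a span of 2 letter steps, so the interval is some kind of third.
D to F is 3 semitones. A major third is 4, so 3 makes it minor.

minor third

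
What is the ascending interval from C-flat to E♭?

The letter names run C→E, a span of 2 letter steps, so the interval is some kind of third.
Cb to Eb is 4 semitones. A major third is 4, so 4 makes it major.

major third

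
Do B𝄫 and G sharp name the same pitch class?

Two spellings are enharmonically equivalent only if they share a pitch class.
Here Bbb → 9, G# → 8; 8 ≠ 9, so they are not.

No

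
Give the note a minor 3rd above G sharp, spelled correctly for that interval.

A third above G lands on the letter B.
A minor third spans 3 semitones, so G# moves to pitch class 11. On the letter B that is B.

B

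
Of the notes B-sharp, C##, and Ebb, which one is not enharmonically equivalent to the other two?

B#

In 12-tone equal temperament, enharmonic equivalents share a pitch class. B# is pitch class 0; C## is pitch class 2; Ebb is pitch class 2.
C## and Ebb share pitch class 2, while B# is pitch class 0.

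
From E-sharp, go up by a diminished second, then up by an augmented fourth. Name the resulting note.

B

A diminished second up from E# is F (letter F, 0 semitones up).
An augmented fourth up from F is B (letter B, 6 semitones up).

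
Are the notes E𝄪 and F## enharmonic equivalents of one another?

Two spellings are enharmonically equivalent only if they share a pitch class.
Here E## → 6, F## → 7; 6 ≠ 7, so they are not.

No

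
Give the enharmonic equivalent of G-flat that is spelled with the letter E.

Gb is pitch class 6. The letter E alone is pitch class 4.
To reach pitch class 6 from E requires an offset of +2 semitones, i.e. double sharp: E##.

E##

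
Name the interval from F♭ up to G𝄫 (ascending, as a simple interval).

The letter names run F→G, a span of 1 letter step, so the interval is some kind of second.
Fb to Gbb is 1 semitone. A major second is 2, so 1 makes it minor.

minor second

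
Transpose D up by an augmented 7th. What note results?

C##

D up a major seventh is C#, so the target letter is C.
From D, an augmented seventh is 12 semitones up: C##.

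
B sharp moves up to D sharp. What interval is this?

minor third

The letter names run B→D, a span of 2 letter steps, so the interval is some kind of third.
B# to D# is 3 semitones. A major third is 4, so 3 makes it minor.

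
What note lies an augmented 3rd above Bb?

A third above B lands on the letter D.
An augmented third spans 5 semitones, so Bb moves to pitch class 3. On the letter D that is D#.

D#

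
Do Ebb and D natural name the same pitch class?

Ebb = pitch class 2 and D = pitch class 2 — the same pitch class, so they are enharmonic equivalents.

Yes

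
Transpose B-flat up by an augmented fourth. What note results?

E

A fourth above B lands on the letter E.
An augmented fourth spans 6 semitones, so Bb moves to pitch class 4. On the letter E that is E.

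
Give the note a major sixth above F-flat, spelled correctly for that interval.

F up a major sixth is D, so the target letter is D.
From Fb, a major sixth is 9 semitones up: Db.

Db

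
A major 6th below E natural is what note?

G

E down a major sixth is G, so the target letter is G.
From E, a major sixth is 9 semitones down: G.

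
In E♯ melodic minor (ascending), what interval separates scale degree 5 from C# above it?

Scale degree 5 of E# melodic minor (ascending) is B#.
B# up to C#: letters B→C make it a second; 1 semitone makes it minor.

minor second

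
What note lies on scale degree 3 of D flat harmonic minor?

Fb

Degree 3 takes the letter 2 steps above D, which is F.
In harmonic minor, degree 3 sits 3 semitones above the tonic. Db + 3 semitones is pitch class 4, spelled on F as Fb.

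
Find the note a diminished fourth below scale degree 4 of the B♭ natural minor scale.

Scale degree 4 of Bb natural minor is Eb.
A diminished fourth (4 semitones) below Eb lands on the letter B, giving B.

B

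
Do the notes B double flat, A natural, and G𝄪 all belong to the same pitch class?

Yes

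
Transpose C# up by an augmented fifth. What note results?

G##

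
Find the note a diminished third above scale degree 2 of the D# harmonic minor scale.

Scale degree 2 of D# harmonic minor is E#.
A diminished third (2 semitones) above E# lands on the letter G, giving G.

G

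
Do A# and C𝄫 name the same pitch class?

A# is pitch class 10; Cbb is pitch class 10.
All spellings map to pitch class 10, so they are enharmonically equivalent.

Yes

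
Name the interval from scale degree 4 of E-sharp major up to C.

Scale degree 4 of E# major is A#.
A# up to C: letters A→C make it a third; 2 semitones makes it diminished.

diminished third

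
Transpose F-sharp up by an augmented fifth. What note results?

C##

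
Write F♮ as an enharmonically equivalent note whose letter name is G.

Gbb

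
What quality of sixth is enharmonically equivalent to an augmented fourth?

An augmented fourth spans 6 semitones.
A sixth spanning 6 semitones is doubly diminished (the major sixth is 9).

doubly diminished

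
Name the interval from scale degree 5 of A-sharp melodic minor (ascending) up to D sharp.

Scale degree 5 of A# melodic minor (ascending) is E#.
E# up to D#: letters E→D make it a seventh; 10 semitones makes it minor.

minor seventh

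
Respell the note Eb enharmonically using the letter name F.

Fbb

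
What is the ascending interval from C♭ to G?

The letter names run C→G, a span of 4 letter steps, so the interval is some kind of fifth.
Cb to G is 8 semitones. A perfect fifth is 7, so 8 makes it augmented.

augmented fifth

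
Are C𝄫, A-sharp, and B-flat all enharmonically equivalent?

Cbb is pitch class 10; A# is pitch class 10; Bb is pitch class 10.
All spellings map to pitch class 10, so they are enharmonically equivalent.

Yes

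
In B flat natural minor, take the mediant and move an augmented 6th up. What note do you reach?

The mediant of Bb natural minor is Db.
An augmented sixth (10 semitones) above Db lands on the letter B, giving B.

B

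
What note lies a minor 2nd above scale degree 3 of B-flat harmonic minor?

Ebb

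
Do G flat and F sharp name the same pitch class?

Yes

Gb = pitch class 6 and F# = pitch class 6 — the same pitch class, so they are enharmonic equivalents.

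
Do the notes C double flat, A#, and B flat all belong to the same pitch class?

Yes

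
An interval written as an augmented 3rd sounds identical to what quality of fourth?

An augmented third spans 5 semitones.
A fourth spanning 5 semitones is perfect (the perfect fourth is 5).

perfect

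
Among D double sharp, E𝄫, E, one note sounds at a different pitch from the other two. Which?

In 12-tone equal temperament, enharmonic equivalents share a pitch class. D## is pitch class 4; Ebb is pitch class 2; E is pitch class 4.
D## and E share pitch class 4, while Ebb is pitch class 2.

Ebb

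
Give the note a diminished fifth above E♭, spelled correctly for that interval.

Bbb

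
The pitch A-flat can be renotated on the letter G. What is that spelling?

G#

Ab is pitch class 8. The letter G alone is pitch class 7.
To reach pitch class 8 from G requires an offset of +1 semitone, i.e. sharp: G#.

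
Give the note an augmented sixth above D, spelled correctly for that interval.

A sixth above D lands on the letter B.
An augmented sixth spans 10 semitones, so D moves to pitch class 0. On the letter B that is B#.

B#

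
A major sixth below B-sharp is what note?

B down a major sixth is D, so the target letter is D.
From B#, a major sixth is 9 semitones down: D#.

D#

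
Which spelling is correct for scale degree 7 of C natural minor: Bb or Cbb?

Each scale degree takes a distinct letter name. Degree 7 of a scale on C must use the letter B.
Bb and Cbb are enharmonically the same pitch, but only Bb uses the letter B, so it is the correct spelling here.

Bb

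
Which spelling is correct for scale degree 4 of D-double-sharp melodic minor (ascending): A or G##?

G##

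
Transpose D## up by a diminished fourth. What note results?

G#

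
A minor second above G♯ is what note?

A

A second above G lands on the letter A.
A minor second spans 1 semitone, so G# moves to pitch class 9. On the letter A that is A.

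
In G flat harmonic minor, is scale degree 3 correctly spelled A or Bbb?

Bbb

Each scale degree takes a distinct letter name. Degree 3 of a scale on G must use the letter B.
Bbb and A are enharmonically the same pitch, but only Bbb uses the letter B, so it is the correct spelling here.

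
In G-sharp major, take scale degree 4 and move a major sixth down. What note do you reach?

Scale degree 4 of G# major is C#.
A major sixth (9 semitones) below C# lands on the letter E, giving E.

E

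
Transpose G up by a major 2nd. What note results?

A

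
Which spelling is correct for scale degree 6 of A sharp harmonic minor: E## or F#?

Each scale degree takes a distinct letter name. Degree 6 of a scale on A must use the letter F.
F# and E## are enharmonically the same pitch, but only F# uses the letter F, so it is the correct spelling here.

F#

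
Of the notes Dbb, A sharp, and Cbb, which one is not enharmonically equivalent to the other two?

Dbb

In 12-tone equal temperament, enharmonic equivalents share a pitch class. Dbb is pitch class 0; A# is pitch class 10; Cbb is pitch class 10.
A# and Cbb share pitch class 10, while Dbb is pitch class 0.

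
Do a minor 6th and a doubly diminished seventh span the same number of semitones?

Yes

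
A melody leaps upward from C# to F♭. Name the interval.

Counting letters C–D–E–F gives a fourth.
C#→Fb = 3 semitones, 2 narrower than the perfect fourth (5), so doubly diminished.

doubly diminished fourth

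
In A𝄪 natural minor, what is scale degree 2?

B##

The A## natural minor scale runs A## B## C## D## E## F## G##.
Degree 2 is B##.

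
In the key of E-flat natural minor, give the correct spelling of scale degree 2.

Degree 2 takes the letter 1 step above E, which is F.
In natural minor, degree 2 sits 2 semitones above the tonic. Eb + 2 semitones is pitch class 5, spelled on F as F.

F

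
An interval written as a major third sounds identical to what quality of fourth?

A major third spans 4 semitones.
A fourth spanning 4 semitones is diminished (the perfect fourth is 5).

diminished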